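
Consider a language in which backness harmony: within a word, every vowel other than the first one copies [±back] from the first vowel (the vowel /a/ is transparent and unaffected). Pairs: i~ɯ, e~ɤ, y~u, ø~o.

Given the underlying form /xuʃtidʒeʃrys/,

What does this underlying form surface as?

/i/ harmonizes with /u/ ([+back]) → [ɯ]
/e/ harmonizes with /u/ ([+back]) → [ɤ]
/y/ harmonizes with /u/ ([+back]) → [u]

[xuʃtɯdʒɤʃrus]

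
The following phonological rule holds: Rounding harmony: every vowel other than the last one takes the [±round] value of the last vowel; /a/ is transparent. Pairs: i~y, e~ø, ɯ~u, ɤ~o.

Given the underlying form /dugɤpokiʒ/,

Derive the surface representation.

[dɯgɤpɤkiʒ]

/u/ harmonizes with /i/ ([-round]) → [ɯ]
/o/ harmonizes with /i/ ([-round]) → [ɤ]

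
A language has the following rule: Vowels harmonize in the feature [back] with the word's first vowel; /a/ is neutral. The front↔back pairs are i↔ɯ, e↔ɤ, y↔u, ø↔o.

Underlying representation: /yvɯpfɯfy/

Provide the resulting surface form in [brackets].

[yvipfify]

/ɯ/ harmonizes with /y/ ([-back]) → [i]
/ɯ/ harmonizes with /y/ ([-back]) → [i]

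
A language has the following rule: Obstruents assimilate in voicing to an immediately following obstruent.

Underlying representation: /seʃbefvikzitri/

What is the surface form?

/ʃ/ before /b/ (voiced) → [ʒ]
/f/ before /v/ (voiced) → [v]
/k/ before /z/ (voiced) → [g]

[seʒbevvigzitri]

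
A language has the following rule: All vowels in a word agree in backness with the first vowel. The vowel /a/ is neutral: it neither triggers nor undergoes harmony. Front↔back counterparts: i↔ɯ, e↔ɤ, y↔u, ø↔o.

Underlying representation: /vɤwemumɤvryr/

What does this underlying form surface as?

[vɤwɤmumɤvrur]

/e/ harmonizes with /ɤ/ ([+back]) → [ɤ]
/y/ harmonizes with /ɤ/ ([+back]) → [u]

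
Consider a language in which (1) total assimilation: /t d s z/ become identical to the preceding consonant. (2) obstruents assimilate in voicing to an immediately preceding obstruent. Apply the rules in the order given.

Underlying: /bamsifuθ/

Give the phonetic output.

[bammifuθ]

Rule 1: /s/ after /m/ → [m] (total assimilation)
After rule 1: bammifuθ
Rule 2: no segment meets the rule's conditions; no change.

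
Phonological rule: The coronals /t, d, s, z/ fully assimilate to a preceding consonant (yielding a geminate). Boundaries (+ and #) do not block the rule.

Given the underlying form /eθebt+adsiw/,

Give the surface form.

/t/ after /b/ → [b] (total assimilation)
/s/ after /d/ → [d] (total assimilation)

[eθebb+addiw]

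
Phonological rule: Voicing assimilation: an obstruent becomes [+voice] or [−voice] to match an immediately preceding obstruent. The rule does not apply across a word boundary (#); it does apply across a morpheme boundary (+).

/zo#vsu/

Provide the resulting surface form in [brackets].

[zo#vzu]

/s/ after /v/ (voiced) → [z]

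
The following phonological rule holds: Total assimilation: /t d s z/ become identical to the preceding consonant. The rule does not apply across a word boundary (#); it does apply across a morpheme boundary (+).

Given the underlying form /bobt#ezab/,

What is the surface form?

/t/ after /b/ → [b] (total assimilation)

[bobb#ezab]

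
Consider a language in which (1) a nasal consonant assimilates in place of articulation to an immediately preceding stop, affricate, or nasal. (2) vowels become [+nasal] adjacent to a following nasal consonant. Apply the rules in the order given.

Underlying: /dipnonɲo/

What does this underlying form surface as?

[dipmõnno]

Rule 1: /n/ after /p/ (labial) → [m]
Rule 1: /ɲ/ after /n/ (alveolar) → [n]
After rule 1: dipmonno
Rule 2: /o/ before nasal /n/ → [õ]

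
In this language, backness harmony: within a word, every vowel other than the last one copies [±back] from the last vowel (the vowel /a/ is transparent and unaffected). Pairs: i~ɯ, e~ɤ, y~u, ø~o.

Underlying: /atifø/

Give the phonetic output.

[atifø]

no segment meets the rule's conditions; no change.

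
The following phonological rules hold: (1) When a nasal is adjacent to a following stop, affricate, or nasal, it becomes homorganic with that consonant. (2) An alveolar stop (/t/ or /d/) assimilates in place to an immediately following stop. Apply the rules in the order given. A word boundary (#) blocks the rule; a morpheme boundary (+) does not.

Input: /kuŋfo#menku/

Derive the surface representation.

Rule 1: /n/ before /k/ (velar) → [ŋ]
After rule 1: kuŋfo#meŋku
Rule 2: no segment meets the rule's conditions; no change.

[kuŋfo#meŋku]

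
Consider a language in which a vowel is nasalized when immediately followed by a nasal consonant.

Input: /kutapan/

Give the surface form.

[kutapãn]

/a/ before nasal /n/ → [ã]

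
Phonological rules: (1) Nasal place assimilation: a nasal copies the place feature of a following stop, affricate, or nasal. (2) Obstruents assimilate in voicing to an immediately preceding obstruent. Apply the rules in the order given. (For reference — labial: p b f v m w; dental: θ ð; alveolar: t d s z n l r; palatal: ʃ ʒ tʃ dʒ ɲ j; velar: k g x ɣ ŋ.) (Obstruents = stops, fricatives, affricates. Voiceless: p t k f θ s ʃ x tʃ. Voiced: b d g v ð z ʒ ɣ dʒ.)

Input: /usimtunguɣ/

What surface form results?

Rule 1: /m/ before /t/ (alveolar) → [n]
Rule 1: /n/ before /g/ (velar) → [ŋ]
After rule 1: usintuŋguɣ
Rule 2: no segment meets the rule's conditions; no change.

[usintuŋguɣ]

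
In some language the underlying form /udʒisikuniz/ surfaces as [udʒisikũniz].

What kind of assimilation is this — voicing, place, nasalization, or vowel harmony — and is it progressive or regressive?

/u/→[ũ].
Each target copies a feature from the following segment, so the direction is regressive.

nasalization, regressive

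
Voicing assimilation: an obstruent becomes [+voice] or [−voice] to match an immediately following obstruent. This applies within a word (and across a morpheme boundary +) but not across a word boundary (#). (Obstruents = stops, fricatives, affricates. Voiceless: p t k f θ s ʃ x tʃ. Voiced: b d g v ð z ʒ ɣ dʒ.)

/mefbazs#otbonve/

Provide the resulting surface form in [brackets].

[mevbass#odbonve]

/f/ before /b/ (voiced) → [v]
/z/ before /s/ (voiceless) → [s]
/t/ before /b/ (voiced) → [d]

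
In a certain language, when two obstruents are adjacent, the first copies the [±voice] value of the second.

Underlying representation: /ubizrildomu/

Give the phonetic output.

no segment meets the rule's conditions; no change.

[ubizrildomu]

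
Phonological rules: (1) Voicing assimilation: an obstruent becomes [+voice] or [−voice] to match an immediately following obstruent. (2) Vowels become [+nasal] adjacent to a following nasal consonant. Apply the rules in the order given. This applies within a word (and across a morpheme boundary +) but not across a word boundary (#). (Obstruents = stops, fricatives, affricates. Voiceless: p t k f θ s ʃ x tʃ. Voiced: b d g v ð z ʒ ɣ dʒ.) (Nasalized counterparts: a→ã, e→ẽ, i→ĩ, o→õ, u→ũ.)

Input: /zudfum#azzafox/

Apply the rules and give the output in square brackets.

[zutfũm#azzafox]

Rule 1: /d/ before /f/ (voiceless) → [t]
After rule 1: zutfum#azzafox
Rule 2: /u/ before nasal /m/ → [ũ]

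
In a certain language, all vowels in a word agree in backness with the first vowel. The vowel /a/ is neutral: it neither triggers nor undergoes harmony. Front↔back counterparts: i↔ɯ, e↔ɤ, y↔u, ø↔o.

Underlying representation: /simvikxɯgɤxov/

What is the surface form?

[simvikxigexøv]

/ɯ/ harmonizes with /i/ ([-back]) → [i]
/ɤ/ harmonizes with /i/ ([-back]) → [e]
/o/ harmonizes with /i/ ([-back]) → [ø]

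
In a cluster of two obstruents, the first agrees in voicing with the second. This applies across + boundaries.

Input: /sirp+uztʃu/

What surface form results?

/z/ before /tʃ/ (voiceless) → [s]

[sirp+ustʃu]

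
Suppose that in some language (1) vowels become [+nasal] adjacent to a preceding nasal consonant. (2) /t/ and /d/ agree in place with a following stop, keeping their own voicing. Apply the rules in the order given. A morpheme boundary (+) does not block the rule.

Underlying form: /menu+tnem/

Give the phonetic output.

Rule 1: /e/ after nasal /m/ → [ẽ]
Rule 1: /u/ after nasal /n/ → [ũ]
Rule 1: /e/ after nasal /n/ → [ẽ]
After rule 1: mẽnũ+tnẽm
Rule 2: no segment meets the rule's conditions; no change.

[mẽnũ+tnẽm]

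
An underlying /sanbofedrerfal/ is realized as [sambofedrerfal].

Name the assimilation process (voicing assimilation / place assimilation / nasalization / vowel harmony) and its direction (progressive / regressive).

place assimilation, regressive

/n/→[m].
Each target copies a feature from the following segment, so the direction is regressive.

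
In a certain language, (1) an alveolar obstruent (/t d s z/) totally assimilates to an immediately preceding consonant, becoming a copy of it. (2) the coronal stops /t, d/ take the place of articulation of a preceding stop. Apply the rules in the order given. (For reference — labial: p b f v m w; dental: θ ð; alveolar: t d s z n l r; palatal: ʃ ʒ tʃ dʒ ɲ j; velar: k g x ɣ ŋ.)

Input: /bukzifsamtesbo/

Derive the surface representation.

Rule 1: /z/ after /k/ → [k] (total assimilation)
Rule 1: /s/ after /f/ → [f] (total assimilation)
Rule 1: /t/ after /m/ → [m] (total assimilation)
After rule 1: bukkiffammesbo
Rule 2: no segment meets the rule's conditions; no change.

[bukkiffammesbo]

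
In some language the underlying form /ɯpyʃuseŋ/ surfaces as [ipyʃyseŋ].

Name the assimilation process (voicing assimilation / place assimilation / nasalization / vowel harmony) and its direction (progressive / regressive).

vowel harmony, regressive

/ɯ/→[i] /u/→[y].
Vowels agree with the last vowel, so the harmony is regressive.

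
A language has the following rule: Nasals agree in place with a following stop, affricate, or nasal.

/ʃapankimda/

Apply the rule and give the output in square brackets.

/n/ before /k/ (velar) → [ŋ]
/m/ before /d/ (alveolar) → [n]

[ʃapaŋkinda]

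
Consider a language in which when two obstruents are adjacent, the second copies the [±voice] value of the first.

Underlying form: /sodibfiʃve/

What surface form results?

[sodibviʃfe]

/f/ after /b/ (voiced) → [v]
/v/ after /ʃ/ (voiceless) → [f]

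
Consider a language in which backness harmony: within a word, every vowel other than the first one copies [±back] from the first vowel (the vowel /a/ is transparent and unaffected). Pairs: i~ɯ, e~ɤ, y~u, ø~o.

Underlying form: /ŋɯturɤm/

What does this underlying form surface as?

[ŋɯturɤm]

no segment meets the rule's conditions; no change.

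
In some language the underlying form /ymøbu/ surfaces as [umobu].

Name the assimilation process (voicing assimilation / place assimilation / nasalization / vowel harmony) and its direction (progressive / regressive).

/y/→[u] /ø/→[o].
Vowels agree with the last vowel, so the harmony is regressive.

vowel harmony, regressive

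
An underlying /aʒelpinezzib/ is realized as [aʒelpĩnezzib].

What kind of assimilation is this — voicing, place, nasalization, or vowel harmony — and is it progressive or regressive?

/i/→[ĩ].
Each target copies a feature from the following segment, so the direction is regressive.

nasalization, regressive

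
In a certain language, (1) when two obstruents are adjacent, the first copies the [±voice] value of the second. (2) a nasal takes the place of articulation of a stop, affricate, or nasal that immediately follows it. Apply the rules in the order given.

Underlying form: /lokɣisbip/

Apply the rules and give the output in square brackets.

[logɣizbip]

Rule 1: /k/ before /ɣ/ (voiced) → [g]
Rule 1: /s/ before /b/ (voiced) → [z]
After rule 1: logɣizbip
Rule 2: no segment meets the rule's conditions; no change.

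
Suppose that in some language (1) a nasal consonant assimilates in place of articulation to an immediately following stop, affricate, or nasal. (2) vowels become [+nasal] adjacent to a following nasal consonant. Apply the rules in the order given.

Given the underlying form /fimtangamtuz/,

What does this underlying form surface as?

[fĩntãŋgãntuz]

Rule 1: /m/ before /t/ (alveolar) → [n]
Rule 1: /n/ before /g/ (velar) → [ŋ]
Rule 1: /m/ before /t/ (alveolar) → [n]
After rule 1: fintaŋgantuz
Rule 2: /i/ before nasal /n/ → [ĩ]
Rule 2: /a/ before nasal /ŋ/ → [ã]
Rule 2: /a/ before nasal /n/ → [ã]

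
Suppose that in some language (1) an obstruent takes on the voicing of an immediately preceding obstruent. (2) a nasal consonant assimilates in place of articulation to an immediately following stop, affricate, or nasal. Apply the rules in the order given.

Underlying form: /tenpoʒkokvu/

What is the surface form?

[tempoʒgokfu]

Rule 1: /k/ after /ʒ/ (voiced) → [g]
Rule 1: /v/ after /k/ (voiceless) → [f]
After rule 1: tenpoʒgokfu
Rule 2: /n/ before /p/ (labial) → [m]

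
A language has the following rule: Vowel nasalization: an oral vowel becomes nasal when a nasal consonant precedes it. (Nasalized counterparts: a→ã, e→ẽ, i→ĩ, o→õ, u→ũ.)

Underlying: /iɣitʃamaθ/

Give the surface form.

[iɣitʃamãθ]

/a/ after nasal /m/ → [ã]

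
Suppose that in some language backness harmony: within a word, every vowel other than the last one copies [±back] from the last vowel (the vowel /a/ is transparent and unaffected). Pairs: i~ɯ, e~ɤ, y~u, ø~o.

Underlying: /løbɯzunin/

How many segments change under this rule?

/ɯ/ harmonizes with /i/ ([-back]) → [i]
/u/ harmonizes with /i/ ([-back]) → [y]
2 segments change.

2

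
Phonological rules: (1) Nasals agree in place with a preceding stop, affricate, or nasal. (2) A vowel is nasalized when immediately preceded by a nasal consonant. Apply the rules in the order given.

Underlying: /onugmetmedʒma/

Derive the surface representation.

[onũgŋẽtnẽdʒɲã]

Rule 1: /m/ after /g/ (velar) → [ŋ]
Rule 1: /m/ after /t/ (alveolar) → [n]
Rule 1: /m/ after /dʒ/ (palatal) → [ɲ]
After rule 1: onugŋetnedʒɲa
Rule 2: /u/ after nasal /n/ → [ũ]
Rule 2: /e/ after nasal /ŋ/ → [ẽ]
Rule 2: /e/ after nasal /n/ → [ẽ]
Rule 2: /a/ after nasal /ɲ/ → [ã]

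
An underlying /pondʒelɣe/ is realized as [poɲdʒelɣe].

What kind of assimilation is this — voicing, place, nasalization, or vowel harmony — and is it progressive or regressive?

/n/→[ɲ].
Each target copies a feature from the following segment, so the direction is regressive.

place assimilation, regressive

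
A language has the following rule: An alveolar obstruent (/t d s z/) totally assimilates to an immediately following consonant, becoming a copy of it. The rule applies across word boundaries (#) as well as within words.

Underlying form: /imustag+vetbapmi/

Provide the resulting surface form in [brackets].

[imuttag+vebbapmi]

/s/ before /t/ → [t] (total assimilation)
/t/ before /b/ → [b] (total assimilation)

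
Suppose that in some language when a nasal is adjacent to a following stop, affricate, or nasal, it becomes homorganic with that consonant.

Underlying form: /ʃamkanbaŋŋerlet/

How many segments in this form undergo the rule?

/m/ before /k/ (velar) → [ŋ]
/n/ before /b/ (labial) → [m]
2 segments change.

2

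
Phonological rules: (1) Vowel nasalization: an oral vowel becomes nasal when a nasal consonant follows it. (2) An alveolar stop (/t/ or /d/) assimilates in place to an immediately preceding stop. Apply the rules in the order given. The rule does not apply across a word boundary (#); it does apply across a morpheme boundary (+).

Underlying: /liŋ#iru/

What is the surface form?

Rule 1: /i/ before nasal /ŋ/ → [ĩ]
After rule 1: lĩŋ#iru
Rule 2: no segment meets the rule's conditions; no change.

[lĩŋ#iru]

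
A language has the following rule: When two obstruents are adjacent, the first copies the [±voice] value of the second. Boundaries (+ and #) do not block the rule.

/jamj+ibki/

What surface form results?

[jamj+ipki]

/b/ before /k/ (voiceless) → [p]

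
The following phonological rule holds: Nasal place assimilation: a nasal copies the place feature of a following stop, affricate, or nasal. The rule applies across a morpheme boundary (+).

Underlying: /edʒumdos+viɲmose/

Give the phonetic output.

/m/ before /d/ (alveolar) → [n]
/ɲ/ before /m/ (labial) → [m]

[edʒundos+vimmose]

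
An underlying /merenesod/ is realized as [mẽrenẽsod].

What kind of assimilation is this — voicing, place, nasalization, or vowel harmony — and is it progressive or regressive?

nasalization, progressive

/e/→[ẽ] /e/→[ẽ].
Each target copies a feature from the preceding segment, so the direction is progressive.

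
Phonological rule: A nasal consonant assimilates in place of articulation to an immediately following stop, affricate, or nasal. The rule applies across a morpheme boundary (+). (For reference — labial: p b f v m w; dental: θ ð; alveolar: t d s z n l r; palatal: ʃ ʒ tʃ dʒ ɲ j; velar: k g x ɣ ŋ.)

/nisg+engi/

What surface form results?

/n/ before /g/ (velar) → [ŋ]

[nisg+eŋgi]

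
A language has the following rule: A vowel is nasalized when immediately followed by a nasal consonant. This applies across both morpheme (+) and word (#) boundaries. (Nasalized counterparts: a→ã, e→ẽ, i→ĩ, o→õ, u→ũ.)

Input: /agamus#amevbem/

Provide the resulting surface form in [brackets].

/a/ before nasal /m/ → [ã]
/a/ before nasal /m/ → [ã]
/e/ before nasal /m/ → [ẽ]

[agãmus#ãmevbẽm]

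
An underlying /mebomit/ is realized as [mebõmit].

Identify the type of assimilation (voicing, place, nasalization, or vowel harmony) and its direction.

nasalization, regressive

/o/→[õ].
Each target copies a feature from the following segment, so the direction is regressive.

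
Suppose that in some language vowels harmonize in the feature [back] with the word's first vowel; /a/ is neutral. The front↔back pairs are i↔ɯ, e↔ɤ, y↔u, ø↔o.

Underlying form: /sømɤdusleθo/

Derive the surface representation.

[sømedysleθø]

/ɤ/ harmonizes with /ø/ ([-back]) → [e]
/u/ harmonizes with /ø/ ([-back]) → [y]
/o/ harmonizes with /ø/ ([-back]) → [ø]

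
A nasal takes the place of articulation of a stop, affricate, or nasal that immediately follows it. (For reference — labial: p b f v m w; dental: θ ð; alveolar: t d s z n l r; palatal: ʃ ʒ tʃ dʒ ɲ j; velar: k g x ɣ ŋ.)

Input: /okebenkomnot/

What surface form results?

[okebeŋkonnot]

/n/ before /k/ (velar) → [ŋ]
/m/ before /n/ (alveolar) → [n]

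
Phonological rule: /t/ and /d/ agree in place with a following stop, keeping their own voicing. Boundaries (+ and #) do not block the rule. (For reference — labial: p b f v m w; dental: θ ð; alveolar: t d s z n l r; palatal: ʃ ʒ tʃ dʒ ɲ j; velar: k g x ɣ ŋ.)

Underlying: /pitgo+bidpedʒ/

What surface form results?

[pikgo+bibpedʒ]

/t/ before /g/ (velar) → [k]
/d/ before /p/ (labial) → [b]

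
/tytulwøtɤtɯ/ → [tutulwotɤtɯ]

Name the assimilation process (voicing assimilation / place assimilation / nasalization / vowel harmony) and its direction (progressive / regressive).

/y/→[u] /ø/→[o].
Vowels agree with the last vowel, so the harmony is regressive.

vowel harmony, regressive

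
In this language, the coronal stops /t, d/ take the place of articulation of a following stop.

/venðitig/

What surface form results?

[venðitig]

no segment meets the rule's conditions; no change.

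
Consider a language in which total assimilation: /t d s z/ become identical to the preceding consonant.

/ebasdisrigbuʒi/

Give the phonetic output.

/d/ after /s/ → [s] (total assimilation)

[ebassisrigbuʒi]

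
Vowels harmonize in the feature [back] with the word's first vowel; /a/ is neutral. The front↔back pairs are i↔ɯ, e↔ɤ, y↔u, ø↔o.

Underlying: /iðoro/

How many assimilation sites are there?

/o/ harmonizes with /i/ ([-back]) → [ø]
/o/ harmonizes with /i/ ([-back]) → [ø]
2 segments change.

2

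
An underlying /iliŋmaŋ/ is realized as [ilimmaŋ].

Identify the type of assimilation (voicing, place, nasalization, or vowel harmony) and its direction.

place assimilation, regressive

/ŋ/→[m].
Each target copies a feature from the following segment, so the direction is regressive.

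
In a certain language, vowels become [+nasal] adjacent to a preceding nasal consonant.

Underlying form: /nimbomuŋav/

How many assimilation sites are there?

3

/i/ after nasal /n/ → [ĩ]
/u/ after nasal /m/ → [ũ]
/a/ after nasal /ŋ/ → [ã]
3 segments change.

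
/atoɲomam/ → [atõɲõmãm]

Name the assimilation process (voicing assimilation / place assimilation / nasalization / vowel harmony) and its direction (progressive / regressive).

nasalization, regressive

/o/→[õ] /o/→[õ] /a/→[ã].
Each target copies a feature from the following segment, so the direction is regressive.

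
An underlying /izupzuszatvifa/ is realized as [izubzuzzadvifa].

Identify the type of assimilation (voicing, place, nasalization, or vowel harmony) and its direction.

/p/→[b] /s/→[z] /t/→[d].
Each target copies a feature from the following segment, so the direction is regressive.

voicing assimilation, regressive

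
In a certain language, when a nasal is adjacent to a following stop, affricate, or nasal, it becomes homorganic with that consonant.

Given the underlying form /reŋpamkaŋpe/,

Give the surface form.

/ŋ/ before /p/ (labial) → [m]
/m/ before /k/ (velar) → [ŋ]
/ŋ/ before /p/ (labial) → [m]

[rempaŋkampe]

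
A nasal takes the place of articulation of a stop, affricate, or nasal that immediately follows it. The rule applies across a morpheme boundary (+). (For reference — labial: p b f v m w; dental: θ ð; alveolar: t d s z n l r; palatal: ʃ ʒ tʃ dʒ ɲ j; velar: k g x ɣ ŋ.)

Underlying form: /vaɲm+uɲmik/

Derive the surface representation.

/ɲ/ before /m/ (labial) → [m]
/ɲ/ before /m/ (labial) → [m]

[vamm+ummik]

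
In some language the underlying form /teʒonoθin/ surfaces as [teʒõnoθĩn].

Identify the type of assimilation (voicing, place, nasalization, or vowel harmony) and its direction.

nasalization, regressive

/o/→[õ] /i/→[ĩ].
Each target copies a feature from the following segment, so the direction is regressive.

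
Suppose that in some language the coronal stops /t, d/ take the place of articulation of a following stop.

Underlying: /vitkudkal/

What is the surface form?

/t/ before /k/ (velar) → [k]
/d/ before /k/ (velar) → [g]

[vikkugkal]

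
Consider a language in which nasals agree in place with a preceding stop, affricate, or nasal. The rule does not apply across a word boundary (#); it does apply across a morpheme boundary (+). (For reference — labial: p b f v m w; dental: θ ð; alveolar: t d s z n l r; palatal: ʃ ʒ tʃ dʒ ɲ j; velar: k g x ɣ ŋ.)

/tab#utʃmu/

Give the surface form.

[tab#utʃɲu]

/m/ after /tʃ/ (palatal) → [ɲ]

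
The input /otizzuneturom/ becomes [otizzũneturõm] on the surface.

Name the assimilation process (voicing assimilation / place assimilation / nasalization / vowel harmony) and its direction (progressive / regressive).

/u/→[ũ] /o/→[õ].
Each target copies a feature from the following segment, so the direction is regressive.

nasalization, regressive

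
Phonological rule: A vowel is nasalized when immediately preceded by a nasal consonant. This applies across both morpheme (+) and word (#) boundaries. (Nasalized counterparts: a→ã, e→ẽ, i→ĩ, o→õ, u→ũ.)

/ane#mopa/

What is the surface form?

[anẽ#mõpa]

/e/ after nasal /n/ → [ẽ]
/o/ after nasal /m/ → [õ]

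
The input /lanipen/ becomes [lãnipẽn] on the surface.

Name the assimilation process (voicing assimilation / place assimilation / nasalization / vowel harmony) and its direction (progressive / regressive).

/a/→[ã] /e/→[ẽ].
Each target copies a feature from the following segment, so the direction is regressive.

nasalization, regressive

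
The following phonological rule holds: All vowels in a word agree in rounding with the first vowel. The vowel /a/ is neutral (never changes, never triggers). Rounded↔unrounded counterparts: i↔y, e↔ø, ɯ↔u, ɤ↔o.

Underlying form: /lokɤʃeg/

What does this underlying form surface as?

/ɤ/ harmonizes with /o/ ([+round]) → [o]
/e/ harmonizes with /o/ ([+round]) → [ø]

[lokoʃøg]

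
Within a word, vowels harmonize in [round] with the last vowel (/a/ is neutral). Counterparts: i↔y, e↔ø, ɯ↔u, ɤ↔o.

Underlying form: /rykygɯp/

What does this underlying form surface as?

[rikigɯp]

/y/ harmonizes with /ɯ/ ([-round]) → [i]
/y/ harmonizes with /ɯ/ ([-round]) → [i]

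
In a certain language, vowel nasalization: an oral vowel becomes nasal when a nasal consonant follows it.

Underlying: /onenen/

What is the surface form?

/o/ before nasal /n/ → [õ]
/e/ before nasal /n/ → [ẽ]
/e/ before nasal /n/ → [ẽ]

[õnẽnẽn]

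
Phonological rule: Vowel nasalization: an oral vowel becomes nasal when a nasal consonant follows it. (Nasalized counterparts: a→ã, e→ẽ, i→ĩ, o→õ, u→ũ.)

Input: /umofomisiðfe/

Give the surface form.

/u/ before nasal /m/ → [ũ]
/o/ before nasal /m/ → [õ]

[ũmofõmisiðfe]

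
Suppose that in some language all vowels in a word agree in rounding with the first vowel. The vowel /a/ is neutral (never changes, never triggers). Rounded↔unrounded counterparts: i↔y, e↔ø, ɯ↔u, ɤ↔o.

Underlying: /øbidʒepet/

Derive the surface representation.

/i/ harmonizes with /ø/ ([+round]) → [y]
/e/ harmonizes with /ø/ ([+round]) → [ø]
/e/ harmonizes with /ø/ ([+round]) → [ø]

[øbydʒøpøt]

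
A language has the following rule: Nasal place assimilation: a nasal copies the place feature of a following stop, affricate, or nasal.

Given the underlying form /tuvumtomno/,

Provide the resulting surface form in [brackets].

[tuvuntonno]

/m/ before /t/ (alveolar) → [n]
/m/ before /n/ (alveolar) → [n]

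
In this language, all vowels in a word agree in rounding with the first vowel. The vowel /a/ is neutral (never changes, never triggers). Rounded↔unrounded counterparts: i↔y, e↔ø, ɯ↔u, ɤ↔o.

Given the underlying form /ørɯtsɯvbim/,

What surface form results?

/ɯ/ harmonizes with /ø/ ([+round]) → [u]
/ɯ/ harmonizes with /ø/ ([+round]) → [u]
/i/ harmonizes with /ø/ ([+round]) → [y]

[ørutsuvbym]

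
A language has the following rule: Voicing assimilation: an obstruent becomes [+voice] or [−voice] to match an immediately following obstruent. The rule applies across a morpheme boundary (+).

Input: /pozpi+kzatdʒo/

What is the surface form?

/z/ before /p/ (voiceless) → [s]
/k/ before /z/ (voiced) → [g]
/t/ before /dʒ/ (voiced) → [d]

[pospi+gzaddʒo]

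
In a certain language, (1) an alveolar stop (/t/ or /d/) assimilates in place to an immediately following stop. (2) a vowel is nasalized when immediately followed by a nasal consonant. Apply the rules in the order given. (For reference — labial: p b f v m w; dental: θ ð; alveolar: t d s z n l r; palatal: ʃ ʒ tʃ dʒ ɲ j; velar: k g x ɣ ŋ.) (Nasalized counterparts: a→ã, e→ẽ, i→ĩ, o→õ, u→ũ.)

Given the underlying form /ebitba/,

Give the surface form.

[ebipba]

Rule 1: /t/ before /b/ (labial) → [p]
After rule 1: ebipba
Rule 2: no segment meets the rule's conditions; no change.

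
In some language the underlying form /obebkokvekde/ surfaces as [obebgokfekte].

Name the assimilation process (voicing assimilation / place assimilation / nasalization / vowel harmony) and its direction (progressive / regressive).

/k/→[g] /v/→[f] /d/→[t].
Each target copies a feature from the preceding segment, so the direction is progressive.

voicing assimilation, progressive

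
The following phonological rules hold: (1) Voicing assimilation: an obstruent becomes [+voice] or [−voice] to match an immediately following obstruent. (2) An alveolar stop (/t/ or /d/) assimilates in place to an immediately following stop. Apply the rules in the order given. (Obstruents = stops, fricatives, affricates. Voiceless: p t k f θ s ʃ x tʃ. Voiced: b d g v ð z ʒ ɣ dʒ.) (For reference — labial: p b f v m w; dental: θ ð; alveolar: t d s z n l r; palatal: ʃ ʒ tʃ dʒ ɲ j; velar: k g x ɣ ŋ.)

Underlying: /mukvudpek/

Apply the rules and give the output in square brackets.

Rule 1: /k/ before /v/ (voiced) → [g]
Rule 1: /d/ before /p/ (voiceless) → [t]
After rule 1: mugvutpek
Rule 2: /t/ before /p/ (labial) → [p]

[mugvuppek]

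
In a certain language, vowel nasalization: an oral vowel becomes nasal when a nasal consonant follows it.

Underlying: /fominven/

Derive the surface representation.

/o/ before nasal /m/ → [õ]
/i/ before nasal /n/ → [ĩ]
/e/ before nasal /n/ → [ẽ]

[fõmĩnvẽn]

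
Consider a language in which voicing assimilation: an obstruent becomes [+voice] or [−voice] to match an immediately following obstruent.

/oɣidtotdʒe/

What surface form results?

[oɣittoddʒe]

/d/ before /t/ (voiceless) → [t]
/t/ before /dʒ/ (voiced) → [d]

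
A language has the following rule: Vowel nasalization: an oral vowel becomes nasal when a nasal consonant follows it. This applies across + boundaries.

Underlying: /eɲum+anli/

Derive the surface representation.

/e/ before nasal /ɲ/ → [ẽ]
/u/ before nasal /m/ → [ũ]
/a/ before nasal /n/ → [ã]

[ẽɲũm+ãnli]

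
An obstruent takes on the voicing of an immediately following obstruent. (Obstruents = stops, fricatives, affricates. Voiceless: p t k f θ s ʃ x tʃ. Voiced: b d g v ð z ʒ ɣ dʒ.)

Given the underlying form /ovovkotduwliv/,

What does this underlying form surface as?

/v/ before /k/ (voiceless) → [f]
/t/ before /d/ (voiced) → [d]

[ovofkodduwliv]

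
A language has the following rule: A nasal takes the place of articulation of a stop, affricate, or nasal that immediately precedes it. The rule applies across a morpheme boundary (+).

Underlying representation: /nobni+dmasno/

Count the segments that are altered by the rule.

/n/ after /b/ (labial) → [m]
/m/ after /d/ (alveolar) → [n]
2 segments change.

2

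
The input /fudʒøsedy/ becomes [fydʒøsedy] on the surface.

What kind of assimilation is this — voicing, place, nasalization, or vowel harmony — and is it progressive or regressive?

/u/→[y].
Vowels agree with the last vowel, so the harmony is regressive.

vowel harmony, regressive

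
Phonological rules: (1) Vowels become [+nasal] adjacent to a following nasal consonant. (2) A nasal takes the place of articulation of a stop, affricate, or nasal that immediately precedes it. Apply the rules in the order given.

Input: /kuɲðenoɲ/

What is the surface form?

Rule 1: /u/ before nasal /ɲ/ → [ũ]
Rule 1: /e/ before nasal /n/ → [ẽ]
Rule 1: /o/ before nasal /ɲ/ → [õ]
After rule 1: kũɲðẽnõɲ
Rule 2: no segment meets the rule's conditions; no change.

[kũɲðẽnõɲ]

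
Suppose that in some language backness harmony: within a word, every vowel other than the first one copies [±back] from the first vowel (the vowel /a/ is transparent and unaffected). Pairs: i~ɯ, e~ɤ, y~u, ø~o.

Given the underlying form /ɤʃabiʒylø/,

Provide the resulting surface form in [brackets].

/i/ harmonizes with /ɤ/ ([+back]) → [ɯ]
/y/ harmonizes with /ɤ/ ([+back]) → [u]
/ø/ harmonizes with /ɤ/ ([+back]) → [o]

[ɤʃabɯʒulo]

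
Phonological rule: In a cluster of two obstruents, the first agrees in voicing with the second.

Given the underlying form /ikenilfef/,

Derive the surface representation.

no segment meets the rule's conditions; no change.

[ikenilfef]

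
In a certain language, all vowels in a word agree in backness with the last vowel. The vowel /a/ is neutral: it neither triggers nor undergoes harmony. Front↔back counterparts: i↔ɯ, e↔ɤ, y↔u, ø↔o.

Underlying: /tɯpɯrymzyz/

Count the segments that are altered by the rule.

/ɯ/ harmonizes with /y/ ([-back]) → [i]
/ɯ/ harmonizes with /y/ ([-back]) → [i]
2 segments change.

2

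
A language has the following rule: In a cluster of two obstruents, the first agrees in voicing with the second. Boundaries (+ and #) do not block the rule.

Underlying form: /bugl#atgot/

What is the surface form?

/t/ before /g/ (voiced) → [d]

[bugl#adgot]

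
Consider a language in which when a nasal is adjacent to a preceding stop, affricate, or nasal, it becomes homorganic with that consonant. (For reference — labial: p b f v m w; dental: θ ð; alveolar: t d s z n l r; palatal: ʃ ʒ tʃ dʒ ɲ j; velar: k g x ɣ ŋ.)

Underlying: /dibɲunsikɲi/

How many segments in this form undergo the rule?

/ɲ/ after /b/ (labial) → [m]
/ɲ/ after /k/ (velar) → [ŋ]
2 segments change.

2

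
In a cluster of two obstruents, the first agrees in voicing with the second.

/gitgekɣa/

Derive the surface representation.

/t/ before /g/ (voiced) → [d]
/k/ before /ɣ/ (voiced) → [g]

[gidgegɣa]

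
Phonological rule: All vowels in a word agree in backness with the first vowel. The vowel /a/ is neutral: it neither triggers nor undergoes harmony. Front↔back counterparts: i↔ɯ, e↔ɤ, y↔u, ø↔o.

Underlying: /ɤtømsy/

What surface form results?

[ɤtomsu]

/ø/ harmonizes with /ɤ/ ([+back]) → [o]
/y/ harmonizes with /ɤ/ ([+back]) → [u]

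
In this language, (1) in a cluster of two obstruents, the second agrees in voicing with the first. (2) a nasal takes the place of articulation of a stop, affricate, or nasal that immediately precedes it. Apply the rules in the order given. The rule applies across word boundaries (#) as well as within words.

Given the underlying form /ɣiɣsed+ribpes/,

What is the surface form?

Rule 1: /s/ after /ɣ/ (voiced) → [z]
Rule 1: /p/ after /b/ (voiced) → [b]
After rule 1: ɣiɣzed+ribbes
Rule 2: no segment meets the rule's conditions; no change.

[ɣiɣzed+ribbes]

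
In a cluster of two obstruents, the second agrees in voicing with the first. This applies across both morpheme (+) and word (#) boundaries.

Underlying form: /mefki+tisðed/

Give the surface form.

/ð/ after /s/ (voiceless) → [θ]

[mefki+tisθed]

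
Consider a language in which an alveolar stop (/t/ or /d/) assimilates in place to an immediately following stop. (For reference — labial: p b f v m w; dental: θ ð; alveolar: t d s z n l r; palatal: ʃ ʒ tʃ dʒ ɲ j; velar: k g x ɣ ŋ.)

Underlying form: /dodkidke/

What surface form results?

/d/ before /k/ (velar) → [g]
/d/ before /k/ (velar) → [g]

[dogkigke]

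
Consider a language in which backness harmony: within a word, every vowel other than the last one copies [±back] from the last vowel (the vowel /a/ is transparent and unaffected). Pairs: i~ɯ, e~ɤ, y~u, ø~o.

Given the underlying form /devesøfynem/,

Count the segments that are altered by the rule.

No segment meets the rule's conditions.

0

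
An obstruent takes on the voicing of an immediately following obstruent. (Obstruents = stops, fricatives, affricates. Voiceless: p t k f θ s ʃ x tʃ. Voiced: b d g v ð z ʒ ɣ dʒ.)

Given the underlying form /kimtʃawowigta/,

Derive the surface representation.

/g/ before /t/ (voiceless) → [k]

[kimtʃawowikta]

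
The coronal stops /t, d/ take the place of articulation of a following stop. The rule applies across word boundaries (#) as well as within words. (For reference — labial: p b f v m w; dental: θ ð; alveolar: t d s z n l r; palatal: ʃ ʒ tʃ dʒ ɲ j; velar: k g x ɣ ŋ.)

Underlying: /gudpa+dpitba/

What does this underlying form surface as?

[gubpa+bpipba]

/d/ before /p/ (labial) → [b]
/d/ before /p/ (labial) → [b]
/t/ before /b/ (labial) → [p]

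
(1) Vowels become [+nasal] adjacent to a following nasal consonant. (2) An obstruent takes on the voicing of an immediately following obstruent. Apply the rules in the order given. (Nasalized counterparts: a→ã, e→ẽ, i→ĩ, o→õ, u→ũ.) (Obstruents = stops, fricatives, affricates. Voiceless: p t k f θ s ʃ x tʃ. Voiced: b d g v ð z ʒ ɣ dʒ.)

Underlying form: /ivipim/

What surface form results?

Rule 1: /i/ before nasal /m/ → [ĩ]
After rule 1: ivipĩm
Rule 2: no segment meets the rule's conditions; no change.

[ivipĩm]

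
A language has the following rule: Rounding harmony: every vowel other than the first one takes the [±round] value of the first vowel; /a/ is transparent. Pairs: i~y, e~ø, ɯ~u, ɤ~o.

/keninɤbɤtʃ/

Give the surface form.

no segment meets the rule's conditions; no change.

[keninɤbɤtʃ]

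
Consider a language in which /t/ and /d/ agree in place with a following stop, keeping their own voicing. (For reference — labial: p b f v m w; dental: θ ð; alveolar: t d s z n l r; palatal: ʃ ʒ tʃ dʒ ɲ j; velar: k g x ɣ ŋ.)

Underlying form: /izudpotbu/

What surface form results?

[izubpopbu]

/d/ before /p/ (labial) → [b]
/t/ before /b/ (labial) → [p]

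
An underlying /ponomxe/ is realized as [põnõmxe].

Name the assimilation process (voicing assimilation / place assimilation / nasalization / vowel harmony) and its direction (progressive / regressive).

/o/→[õ] /o/→[õ].
Each target copies a feature from the following segment, so the direction is regressive.

nasalization, regressive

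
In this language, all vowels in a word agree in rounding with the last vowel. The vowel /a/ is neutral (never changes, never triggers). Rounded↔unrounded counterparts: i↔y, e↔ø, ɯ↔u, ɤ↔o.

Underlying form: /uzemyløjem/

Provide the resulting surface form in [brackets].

/u/ harmonizes with /e/ ([-round]) → [ɯ]
/y/ harmonizes with /e/ ([-round]) → [i]
/ø/ harmonizes with /e/ ([-round]) → [e]

[ɯzemilejem]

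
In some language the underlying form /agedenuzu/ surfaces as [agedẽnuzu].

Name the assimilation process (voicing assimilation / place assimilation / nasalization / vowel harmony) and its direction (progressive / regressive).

/e/→[ẽ].
Each target copies a feature from the following segment, so the direction is regressive.

nasalization, regressive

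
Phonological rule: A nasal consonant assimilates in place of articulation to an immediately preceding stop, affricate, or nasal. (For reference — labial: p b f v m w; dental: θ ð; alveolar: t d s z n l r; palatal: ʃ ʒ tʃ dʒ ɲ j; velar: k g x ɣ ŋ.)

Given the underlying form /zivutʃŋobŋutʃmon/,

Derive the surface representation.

/ŋ/ after /tʃ/ (palatal) → [ɲ]
/ŋ/ after /b/ (labial) → [m]
/m/ after /tʃ/ (palatal) → [ɲ]

[zivutʃɲobmutʃɲon]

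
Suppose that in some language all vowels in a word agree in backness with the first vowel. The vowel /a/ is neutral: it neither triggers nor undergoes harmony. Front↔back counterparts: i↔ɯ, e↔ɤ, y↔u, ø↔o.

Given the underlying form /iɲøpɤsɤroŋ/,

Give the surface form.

[iɲøpeserøŋ]

/ɤ/ harmonizes with /i/ ([-back]) → [e]
/ɤ/ harmonizes with /i/ ([-back]) → [e]
/o/ harmonizes with /i/ ([-back]) → [ø]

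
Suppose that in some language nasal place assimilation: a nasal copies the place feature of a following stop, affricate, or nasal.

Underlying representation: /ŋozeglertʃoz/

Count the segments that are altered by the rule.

No segment meets the rule's conditions.

0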